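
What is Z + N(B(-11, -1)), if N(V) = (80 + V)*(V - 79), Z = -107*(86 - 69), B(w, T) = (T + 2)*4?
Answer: -8119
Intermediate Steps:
B(w, T) = 8 + 4*T (B(w, T) = (2 + T)*4 = 8 + 4*T)
Z = -1819 (Z = -107*17 = -1819)
N(V) = (-79 + V)*(80 + V) (N(V) = (80 + V)*(-79 + V) = (-79 + V)*(80 + V))
Z + N(B(-11, -1)) = -1819 + (-6320 + (8 + 4*(-1)) + (8 + 4*(-1))**2) = -1819 + (-6320 + (8 - 4) + (8 - 4)**2) = -1819 + (-6320 + 4 + 4**2) = -1819 + (-6320 + 4 + 16) = -1819 - 6300 = -8119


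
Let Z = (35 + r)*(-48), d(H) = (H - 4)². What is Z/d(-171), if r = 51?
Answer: -4128/30625 ≈ -0.13479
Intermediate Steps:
d(H) = (-4 + H)²
Z = -4128 (Z = (35 + 51)*(-48) = 86*(-48) = -4128)
Z/d(-171) = -4128/(-4 - 171)² = -4128/((-175)²) = -4128/30625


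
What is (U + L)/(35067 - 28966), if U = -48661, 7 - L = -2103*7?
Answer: -33933/6101 ≈ -5.5619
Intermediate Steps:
L = 14728 (L = 7 - (-2103)*7 = 7 - 1*(-14721) = 7 + 14721 = 14728)
(U + L)/(35067 - 28966) = (-48661 + 14728)/(35067 - 28966) = -33933/6101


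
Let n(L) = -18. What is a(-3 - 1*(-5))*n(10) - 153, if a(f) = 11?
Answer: -351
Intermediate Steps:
a(-3 - 1*(-5))*n(10) - 153 = 11*(-18) - 153 = -198 - 153 = -351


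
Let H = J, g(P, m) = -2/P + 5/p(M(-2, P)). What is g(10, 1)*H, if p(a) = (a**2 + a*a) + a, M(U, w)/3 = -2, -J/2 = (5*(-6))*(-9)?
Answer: 738/11 ≈ 67.091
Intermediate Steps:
J = -540 (J = -2*5*(-6)*(-9) = -(-60)*(-9) = -2*270 = -540)
M(U, w) = -6 (M(U, w) = 3*(-2) = -6)
p(a) = a + 2*a**2 (p(a) = (a**2 + a**2) + a = 2*a**2 + a = a + 2*a**2)
g(P, m) = 5/66 - 2/P (g(P, m) = -2/P + 5/((-6*(1 + 2*(-6)))) = -2/P + 5/((-6*(1 - 12))) = -2/P + 5/((-6*(-11))) = -2/P + 5/66 = 5/66 - 2/P)
H = -540
g(10, 1)*H = (5/66 - 2/10)*(-540) = (5/66 - 2*1/10)*(-540) = (5/66 - 1/5)*(-540) = -41/330*(-540) = 738/11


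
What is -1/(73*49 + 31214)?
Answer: -1/34791 ≈ -2.8743e-5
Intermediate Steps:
-1/(73*49 + 31214) = -1/(3577 + 31214) = -1/34791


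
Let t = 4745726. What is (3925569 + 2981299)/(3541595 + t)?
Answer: 6906868/8287321 ≈ 0.83343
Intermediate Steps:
(3925569 + 2981299)/(3541595 + t) = (3925569 + 2981299)/(3541595 + 4745726) = 6906868/8287321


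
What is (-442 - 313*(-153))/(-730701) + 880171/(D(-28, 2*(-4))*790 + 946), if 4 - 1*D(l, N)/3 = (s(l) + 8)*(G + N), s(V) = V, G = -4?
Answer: -669635001049/408004440174 ≈ -1.6412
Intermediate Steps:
D(l, N) = 12 - 3*(-4 + N)*(8 + l) (D(l, N) = 12 - 3*(l + 8)*(-4 + N) = 12 - 3*(8 + l)*(-4 + N) = 12 - 3*(-4 + N)*(8 + l))
(-442 - 313*(-153))/(-730701) + 880171/(D(-28, 2*(-4))*790 + 946) = (-442 - 313*(-153))/(-730701) + 880171/((108 - 48*(-4) + 12*(-28) - 3*2*(-4)*(-28))*790 + 946) = (-442 + 47889)*(-1/730701) + 880171/((108 - 24*(-8) - 336 - 3*(-8)*(-28))*790 + 946) = 47447*(-1/730701) + 880171/((108 + 192 - 336 - 672)*790 + 946) = -47447/730701 + 880171/(-708*790 + 946) = -47447/730701 + 880171/(-559320 + 946) = -47447/730701 + 880171/(-558374) = -47447/730701 + 880171*(-1/558374) = -47447/730701 - 880171/558374 = -669635001049/408004440174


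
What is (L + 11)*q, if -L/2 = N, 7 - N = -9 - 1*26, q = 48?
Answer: -3504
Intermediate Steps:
N = 42 (N = 7 - (-9 - 1*26) = 7 - (-9 - 26) = 7 - 1*(-35) = 7 + 35 = 42)
L = -84 (L = -2*42 = -84)
(L + 11)*q = (-84 + 11)*48 = -73*48 = -3504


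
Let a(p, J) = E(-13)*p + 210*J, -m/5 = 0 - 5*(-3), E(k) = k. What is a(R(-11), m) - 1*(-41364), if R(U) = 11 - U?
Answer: 25328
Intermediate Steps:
m = -75 (m = -5*(0 - 5*(-3)) = -5*(0 + 15) = -5*15 = -75)
a(p, J) = -13*p + 210*J
a(R(-11), m) - 1*(-41364) = (-13*(11 - 1*(-11)) + 210*(-75)) - 1*(-41364) = (-13*(11 + 11) - 15750) + 41364 = (-13*22 - 15750) + 41364 = (-286 - 15750) + 41364 = -16036 + 41364 = 25328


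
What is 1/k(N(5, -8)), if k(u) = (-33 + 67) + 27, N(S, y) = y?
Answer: 1/61 ≈ 0.016393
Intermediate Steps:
k(u) = 61 (k(u) = 34 + 27 = 61)
1/k(N(5, -8)) = 1/61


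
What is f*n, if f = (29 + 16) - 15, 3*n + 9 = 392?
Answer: 3830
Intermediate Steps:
n = 383/3 (n = -3 + (⅓)*392 = -3 + 392/3 = 383/3 ≈ 127.67)
f = 30 (f = 45 - 15 = 30)
f*n = 30*(383/3) = 3830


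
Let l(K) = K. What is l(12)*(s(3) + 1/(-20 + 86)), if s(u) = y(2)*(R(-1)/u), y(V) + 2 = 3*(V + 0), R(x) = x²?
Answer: 178/11 ≈ 16.182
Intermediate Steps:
y(V) = -2 + 3*V (y(V) = -2 + 3*(V + 0) = -2 + 3*V)
s(u) = 4/u (s(u) = (-2 + 3*2)*((-1)²/u) = (-2 + 6)*(1/u) = 4/u)
l(12)*(s(3) + 1/(-20 + 86)) = 12*(4/3 + 1/(-20 + 86)) = 12*(4*(⅓) + 1/66) = 12*(4/3 + 1/66) = 12*(89/66) = 178/11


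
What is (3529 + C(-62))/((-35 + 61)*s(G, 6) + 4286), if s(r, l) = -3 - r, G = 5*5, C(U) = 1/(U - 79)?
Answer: 248794/250839 ≈ 0.99185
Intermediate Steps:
C(U) = 1/(-79 + U)
G = 25
(3529 + C(-62))/((-35 + 61)*s(G, 6) + 4286) = (3529 + 1/(-79 - 62))/((-35 + 61)*(-3 - 1*25) + 4286) = (3529 + 1/(-141))/(26*(-3 - 25) + 4286) = (3529 - 1/141)/(26*(-28) + 4286) = 497588/(141*(-728 + 4286)) = (497588/141)/3558 = (497588/141)*(1/3558) = 248794/250839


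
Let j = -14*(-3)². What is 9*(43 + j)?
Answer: -747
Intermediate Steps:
j = -126 (j = -14*9 = -126)
9*(43 + j) = 9*(43 - 126) = 9*(-83) = -747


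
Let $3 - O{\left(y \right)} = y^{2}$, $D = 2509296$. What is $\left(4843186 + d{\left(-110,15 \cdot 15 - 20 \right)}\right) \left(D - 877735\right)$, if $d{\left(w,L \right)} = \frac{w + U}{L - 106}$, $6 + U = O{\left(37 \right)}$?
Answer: $\frac{260763655989284}{33} \approx 7.9019 \cdot 10^{12}$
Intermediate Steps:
$O{\left(y \right)} = 3 - y^{2}$
$U = -1372$ ($U = -6 + \left(3 - 37^{2}\right) = -6 + \left(3 - 1369\right) = -6 - 1366 = -1372$)
$d{\left(w,L \right)} = \frac{-1372 + w}{-106 + L}$ ($d{\left(w,L \right)} = \frac{w - 1372}{L - 106} = \frac{-1372 + w}{-106 + L}$)
$\left(4843186 + d{\left(-110,15 \cdot 15 - 20 \right)}\right) \left(D - 877735\right) = \left(4843186 + \frac{-1372 - 110}{-106 + \left(15 \cdot 15 - 20\right)}\right) \left(2509296 - 877735\right) = \left(4843186 + \frac{1}{-106 + \left(225 - 20\right)} \left(-1482\right)\right) 1631561 = \left(4843186 + \frac{1}{-106 + 205} \left(-1482\right)\right) 1631561 = \left(4843186 + \frac{1}{99} \left(-1482\right)\right) 1631561 = \left(4843186 - \frac{494}{33}\right) 1631561 = \frac{159824644}{33} \cdot 1631561 = \frac{260763655989284}{33}$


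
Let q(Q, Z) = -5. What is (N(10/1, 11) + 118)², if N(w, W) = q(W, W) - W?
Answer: 10404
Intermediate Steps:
N(w, W) = -5 - W
(N(10/1, 11) + 118)² = ((-5 - 1*11) + 118)² = ((-5 - 11) + 118)² = (-16 + 118)² = 102² = 10404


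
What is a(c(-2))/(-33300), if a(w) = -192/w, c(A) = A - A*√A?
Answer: -8/8325 - 8*I*√2/8325 ≈ -0.00096096 - 0.001359*I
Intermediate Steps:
c(A) = A - A^(3/2)
a(c(-2))/(-33300) = -192/(-2 - (-2)^(3/2))/(-33300) = -192/(-2 - (-2)*I*√2)*(-1/33300) = -192/(-2 + 2*I*√2)*(-1/33300) = 16/(2775*(-2 + 2*I*√2))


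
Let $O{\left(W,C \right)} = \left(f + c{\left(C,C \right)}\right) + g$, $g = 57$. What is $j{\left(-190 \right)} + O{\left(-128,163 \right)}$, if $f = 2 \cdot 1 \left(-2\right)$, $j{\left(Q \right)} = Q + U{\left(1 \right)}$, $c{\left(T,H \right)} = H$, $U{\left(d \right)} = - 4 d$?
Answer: $22$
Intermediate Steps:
$j{\left(Q \right)} = -4 + Q$ ($j{\left(Q \right)} = Q - 4 = -4 + Q$)
$f = -4$ ($f = 2 \left(-2\right) = -4$)
$O{\left(W,C \right)} = 53 + C$ ($O{\left(W,C \right)} = \left(-4 + C\right) + 57 = 53 + C$)
$j{\left(-190 \right)} + O{\left(-128,163 \right)} = \left(-4 - 190\right) + \left(53 + 163\right) = -194 + 216 = 22$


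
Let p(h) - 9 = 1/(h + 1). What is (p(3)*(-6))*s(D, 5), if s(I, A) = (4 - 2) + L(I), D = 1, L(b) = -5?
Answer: 333/2 ≈ 166.50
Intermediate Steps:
p(h) = 9 + 1/(1 + h) (p(h) = 9 + 1/(h + 1) = 9 + 1/(1 + h))
s(I, A) = -3 (s(I, A) = (4 - 2) - 5 = 2 - 5 = -3)
(p(3)*(-6))*s(D, 5) = (((10 + 9*3)/(1 + 3))*(-6))*(-3) = (((10 + 27)/4)*(-6))*(-3) = (((¼)*37)*(-6))*(-3) = ((37/4)*(-6))*(-3) = -111/2*(-3) = 333/2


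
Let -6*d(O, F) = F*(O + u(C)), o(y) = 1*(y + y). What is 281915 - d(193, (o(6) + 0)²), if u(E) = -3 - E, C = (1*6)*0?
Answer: 286475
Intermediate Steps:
C = 0 (C = 6*0 = 0)
o(y) = 2*y (o(y) = 1*(2*y) = 2*y)
d(O, F) = -F*(-3 + O)/6 (d(O, F) = -F*(O + (-3 - 1*0))/6 = -F*(O + (-3 + 0))/6 = -F*(O - 3)/6 = -F*(-3 + O)/6)
281915 - d(193, (o(6) + 0)²) = 281915 - (2*6 + 0)²*(3 - 1*193)/6 = 281915 - (12 + 0)²*(3 - 193)/6 = 281915 - 12²*(-190)/6 = 281915 - 144*(-190)/6 = 281915 - 1*(-4560) = 281915 + 4560 = 286475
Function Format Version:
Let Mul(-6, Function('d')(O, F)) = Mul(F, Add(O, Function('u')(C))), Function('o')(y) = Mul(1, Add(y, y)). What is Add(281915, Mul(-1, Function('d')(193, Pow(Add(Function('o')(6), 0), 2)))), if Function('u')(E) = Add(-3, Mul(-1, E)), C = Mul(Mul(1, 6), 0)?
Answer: 286475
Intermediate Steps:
C = 0 (C = Mul(6, 0) = 0)
Function('o')(y) = Mul(2, y) (Function('o')(y) = Mul(1, Mul(2, y)) = Mul(2, y))
Function('d')(O, F) = Mul(Rational(-1, 6), F, Add(-3, O)) (Function('d')(O, F) = Mul(Rational(-1, 6), Mul(F, Add(O, Add(-3, Mul(-1, 0))))) = Mul(Rational(-1, 6), Mul(F, Add(O, Add(-3, 0)))) = Mul(Rational(-1, 6), Mul(F, Add(O, -3))) = Mul(Rational(-1, 6), Mul(F, Add(-3, O))) = Mul(Rational(-1, 6), F, Add(-3, O)))
Add(281915, Mul(-1, Function('d')(193, Pow(Add(Function('o')(6), 0), 2)))) = Add(281915, Mul(-1, Mul(Rational(1, 6), Pow(Add(Mul(2, 6), 0), 2), Add(3, Mul(-1, 193))))) = Add(281915, Mul(-1, Mul(Rational(1, 6), Pow(Add(12, 0), 2), Add(3, -193)))) = Add(281915, Mul(-1, Mul(Rational(1, 6), Pow(12, 2), -190))) = Add(281915, Mul(-1, Mul(Rational(1, 6), 144, -190))) = Add(281915, Mul(-1, -4560)) = Add(281915, 4560) = 286475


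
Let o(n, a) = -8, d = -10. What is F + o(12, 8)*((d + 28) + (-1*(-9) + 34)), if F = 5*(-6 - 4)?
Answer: -538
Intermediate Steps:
F = -50 (F = 5*(-10) = -50)
F + o(12, 8)*((d + 28) + (-1*(-9) + 34)) = -50 - 8*((-10 + 28) + (-1*(-9) + 34)) = -50 - 8*(18 + (9 + 34)) = -50 - 8*(18 + 43) = -50 - 8*61 = -50 - 488 = -538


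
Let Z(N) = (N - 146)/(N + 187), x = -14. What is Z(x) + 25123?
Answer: 4346119/173 ≈ 25122.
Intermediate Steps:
Z(N) = (-146 + N)/(187 + N)
Z(x) + 25123 = (-146 - 14)/(187 - 14) + 25123 = -160/173 + 25123 = 4346119/173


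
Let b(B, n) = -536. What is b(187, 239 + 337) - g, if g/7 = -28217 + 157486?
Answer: -905419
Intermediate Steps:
g = 904883 (g = 7*(-28217 + 157486) = 7*129269 = 904883)
b(187, 239 + 337) - g = -536 - 1*904883 = -536 - 904883 = -905419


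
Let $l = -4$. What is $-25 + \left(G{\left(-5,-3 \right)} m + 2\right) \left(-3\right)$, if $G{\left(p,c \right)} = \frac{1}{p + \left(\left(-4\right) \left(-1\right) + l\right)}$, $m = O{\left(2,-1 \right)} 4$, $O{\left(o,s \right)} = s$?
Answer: $- \frac{167}{5} \approx -33.4$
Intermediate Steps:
$m = -4$ ($m = \left(-1\right) 4 = -4$)
$G{\left(p,c \right)} = \frac{1}{p}$ ($G{\left(p,c \right)} = \frac{1}{p - 0} = \frac{1}{p + \left(4 - 4\right)} = \frac{1}{p + 0} = \frac{1}{p}$)
$-25 + \left(G{\left(-5,-3 \right)} m + 2\right) \left(-3\right) = -25 + \left(\frac{1}{-5} \left(-4\right) + 2\right) \left(-3\right) = -25 + \left(\left(- \frac{1}{5}\right) \left(-4\right) + 2\right) \left(-3\right) = -25 + \left(\frac{4}{5} + 2\right) \left(-3\right) = -25 + \frac{14}{5} \left(-3\right) = -25 - \frac{42}{5} = - \frac{167}{5}$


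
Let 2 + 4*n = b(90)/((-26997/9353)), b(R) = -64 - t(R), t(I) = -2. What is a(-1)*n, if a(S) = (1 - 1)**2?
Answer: 0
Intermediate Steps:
a(S) = 0 (a(S) = 0**2 = 0)
b(R) = -62 (b(R) = -64 - 1*(-2) = -64 + 2 = -62)
n = 131473/26997 (n = -1/2 + (-62/((-26997/9353)))/4 = -1/2 + (-62/((-26997*1/9353)))/4 = -1/2 + (-62/(-26997/9353))/4 = -1/2 + (-62*(-9353/26997))/4 = -1/2 + (1/4)*(579886/26997) = -1/2 + 289943/53994 = 131473/26997 ≈ 4.8699)
a(-1)*n = 0*(131473/26997) = 0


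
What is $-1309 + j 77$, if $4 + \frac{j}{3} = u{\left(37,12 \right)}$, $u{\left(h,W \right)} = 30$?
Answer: $4697$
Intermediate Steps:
$j = 78$ ($j = -12 + 3 \cdot 30 = -12 + 90 = 78$)
$-1309 + j 77 = -1309 + 78 \cdot 77 = -1309 + 6006 = 4697$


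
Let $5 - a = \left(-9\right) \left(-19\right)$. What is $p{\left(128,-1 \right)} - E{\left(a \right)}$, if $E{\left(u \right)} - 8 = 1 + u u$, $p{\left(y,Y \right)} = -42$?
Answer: $-27607$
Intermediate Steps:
$a = -166$ ($a = 5 - \left(-9\right) \left(-19\right) = 5 - 171 = -166$)
$E{\left(u \right)} = 9 + u^{2}$ ($E{\left(u \right)} = 8 + \left(1 + u u\right) = 8 + \left(1 + u^{2}\right) = 9 + u^{2}$)
$p{\left(128,-1 \right)} - E{\left(a \right)} = -42 - \left(9 + \left(-166\right)^{2}\right) = -42 - \left(9 + 27556\right) = -42 - 27565 = -27607$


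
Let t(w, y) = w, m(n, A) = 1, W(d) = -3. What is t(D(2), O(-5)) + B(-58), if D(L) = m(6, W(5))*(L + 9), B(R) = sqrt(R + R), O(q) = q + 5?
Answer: 11 + 2*I*sqrt(29) ≈ 11.0 + 10.77*I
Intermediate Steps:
O(q) = 5 + q
B(R) = sqrt(2)*sqrt(R) (B(R) = sqrt(2*R) = sqrt(2)*sqrt(R))
D(L) = 9 + L (D(L) = 1*(L + 9) = 1*(9 + L) = 9 + L)
t(D(2), O(-5)) + B(-58) = (9 + 2) + sqrt(2)*sqrt(-58) = 11 + sqrt(2)*(I*sqrt(58)) = 11 + 2*I*sqrt(29)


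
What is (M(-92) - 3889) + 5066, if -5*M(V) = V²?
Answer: -2579/5 ≈ -515.80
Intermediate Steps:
M(V) = -V²/5
(M(-92) - 3889) + 5066 = (-⅕*(-92)² - 3889) + 5066 = (-⅕*8464 - 3889) + 5066 = (-8464/5 - 3889) + 5066 = -27909/5 + 5066 = -2579/5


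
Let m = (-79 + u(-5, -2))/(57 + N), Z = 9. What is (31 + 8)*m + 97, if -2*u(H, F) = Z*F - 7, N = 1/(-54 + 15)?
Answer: 228775/4444 ≈ 51.479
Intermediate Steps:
N = -1/39 (N = 1/(-39) = -1/39 ≈ -0.025641)
u(H, F) = 7/2 - 9*F/2 (u(H, F) = -(9*F - 7)/2 = -(-7 + 9*F)/2 = 7/2 - 9*F/2)
m = -5187/4444 (m = (-79 + (7/2 - 9/2*(-2)))/(57 - 1/39) = (-79 + (7/2 + 9))/(2222/39) = (-79 + 25/2)*(39/2222) = -133/2*39/2222 = -5187/4444 ≈ -1.1672)
(31 + 8)*m + 97 = (31 + 8)*(-5187/4444) + 97 = 39*(-5187/4444) + 97 = -202293/4444 + 97 = 228775/4444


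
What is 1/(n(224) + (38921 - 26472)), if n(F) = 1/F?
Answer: 224/2788577 ≈ 8.0328e-5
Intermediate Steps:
1/(n(224) + (38921 - 26472)) = 1/(1/224 + (38921 - 26472)) = 1/(1/224 + 12449) = 1/(2788577/224) = 224/2788577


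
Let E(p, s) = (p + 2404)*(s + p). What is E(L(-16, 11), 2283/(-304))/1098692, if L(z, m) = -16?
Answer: -609537/11928656 ≈ -0.051099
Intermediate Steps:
E(p, s) = (2404 + p)*(p + s)
E(L(-16, 11), 2283/(-304))/1098692 = ((-16)**2 + 2404*(-16) + 2404*(2283/(-304)) - 36528/(-304))/1098692 = (256 - 38464 + 2404*(2283*(-1/304)) - 36528*(-1)/304)*(1/1098692) = (256 - 38464 + 2404*(-2283/304) - 16*(-2283/304))*(1/1098692) = (256 - 38464 - 1372083/76 + 2283/19)*(1/1098692) = -4266759/76*1/1098692 = -609537/11928656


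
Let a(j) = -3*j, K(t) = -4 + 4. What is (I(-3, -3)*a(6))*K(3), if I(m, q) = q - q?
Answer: 0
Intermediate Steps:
I(m, q) = 0
K(t) = 0
(I(-3, -3)*a(6))*K(3) = (0*(-3*6))*0 = (0*(-18))*0 = 0*0 = 0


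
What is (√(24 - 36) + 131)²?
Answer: 17149 + 524*I*√3 ≈ 17149.0 + 907.59*I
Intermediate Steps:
(√(24 - 36) + 131)² = (√(-12) + 131)² = (2*I*√3 + 131)² = (131 + 2*I*√3)²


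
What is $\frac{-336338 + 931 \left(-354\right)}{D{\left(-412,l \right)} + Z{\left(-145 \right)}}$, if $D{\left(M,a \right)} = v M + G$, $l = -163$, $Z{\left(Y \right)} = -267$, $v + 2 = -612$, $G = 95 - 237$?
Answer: $- \frac{665912}{252559} \approx -2.6367$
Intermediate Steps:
$G = -142$ ($G = 95 - 237 = -142$)
$v = -614$ ($v = -2 - 612 = -614$)
$D{\left(M,a \right)} = -142 - 614 M$ ($D{\left(M,a \right)} = - 614 M - 142 = -142 - 614 M$)
$\frac{-336338 + 931 \left(-354\right)}{D{\left(-412,l \right)} + Z{\left(-145 \right)}} = \frac{-336338 + 931 \left(-354\right)}{\left(-142 - -252968\right) - 267} = \frac{-336338 - 329574}{\left(-142 + 252968\right) - 267} = - \frac{665912}{252826 - 267} = - \frac{665912}{252559}$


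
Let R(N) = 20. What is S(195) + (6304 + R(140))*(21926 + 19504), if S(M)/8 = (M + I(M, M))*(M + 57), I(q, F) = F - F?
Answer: 262396440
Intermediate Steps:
I(q, F) = 0
S(M) = 8*M*(57 + M) (S(M) = 8*((M + 0)*(M + 57)) = 8*(M*(57 + M)) = 8*M*(57 + M))
S(195) + (6304 + R(140))*(21926 + 19504) = 8*195*(57 + 195) + (6304 + 20)*(21926 + 19504) = 8*195*252 + 6324*41430 = 393120 + 262003320 = 262396440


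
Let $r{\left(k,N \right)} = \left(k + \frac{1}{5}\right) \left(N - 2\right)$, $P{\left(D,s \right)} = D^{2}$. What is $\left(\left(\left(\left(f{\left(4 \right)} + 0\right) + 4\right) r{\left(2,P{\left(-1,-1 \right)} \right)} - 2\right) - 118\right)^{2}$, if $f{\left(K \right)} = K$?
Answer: $\frac{473344}{25} \approx 18934.0$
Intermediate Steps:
$r{\left(k,N \right)} = \left(-2 + N\right) \left(\frac{1}{5} + k\right)$ ($r{\left(k,N \right)} = \left(k + \frac{1}{5}\right) \left(-2 + N\right) = \left(\frac{1}{5} + k\right) \left(-2 + N\right) = \left(-2 + N\right) \left(\frac{1}{5} + k\right)$)
$\left(\left(\left(\left(f{\left(4 \right)} + 0\right) + 4\right) r{\left(2,P{\left(-1,-1 \right)} \right)} - 2\right) - 118\right)^{2} = \left(\left(\left(\left(4 + 0\right) + 4\right) \left(- \frac{2}{5} - 4 + \frac{\left(-1\right)^{2}}{5} + \left(-1\right)^{2} \cdot 2\right) - 2\right) - 118\right)^{2} = \left(\left(\left(4 + 4\right) \left(- \frac{2}{5} - 4 + \frac{1}{5} \cdot 1 + 1 \cdot 2\right) - 2\right) - 118\right)^{2} = \left(\left(8 \left(- \frac{2}{5} - 4 + \frac{1}{5} + 2\right) - 2\right) - 118\right)^{2} = \left(\left(8 \left(- \frac{11}{5}\right) - 2\right) - 118\right)^{2} = \left(\left(- \frac{88}{5} - 2\right) - 118\right)^{2} = \left(- \frac{98}{5} - 118\right)^{2} = \left(- \frac{688}{5}\right)^{2} = \frac{473344}{25}$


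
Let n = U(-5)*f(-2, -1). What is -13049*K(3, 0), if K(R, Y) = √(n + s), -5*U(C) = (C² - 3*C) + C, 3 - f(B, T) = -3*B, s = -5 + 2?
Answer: -39147*√2 ≈ -55362.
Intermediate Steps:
s = -3
f(B, T) = 3 + 3*B (f(B, T) = 3 - (-3)*B = 3 + 3*B)
U(C) = -C²/5 + 2*C/5 (U(C) = -((C² - 3*C) + C)/5 = -(C² - 2*C)/5 = -C²/5 + 2*C/5)
n = 21 (n = ((⅕)*(-5)*(2 - 1*(-5)))*(3 + 3*(-2)) = ((⅕)*(-5)*(2 + 5))*(3 - 6) = ((⅕)*(-5)*7)*(-3) = -7*(-3) = 21)
K(R, Y) = 3*√2 (K(R, Y) = √(21 - 3) = √18 = 3*√2)
-13049*K(3, 0) = -39147*√2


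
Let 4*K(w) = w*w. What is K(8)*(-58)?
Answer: -928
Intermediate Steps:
K(w) = w²/4 (K(w) = (w*w)/4 = w²/4)
K(8)*(-58) = ((¼)*8²)*(-58) = ((¼)*64)*(-58) = 16*(-58) = -928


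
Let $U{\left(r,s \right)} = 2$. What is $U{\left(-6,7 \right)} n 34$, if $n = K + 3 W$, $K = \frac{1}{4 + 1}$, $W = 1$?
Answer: $\frac{1088}{5} \approx 217.6$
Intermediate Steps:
$K = \frac{1}{5} \approx 0.2$
$n = \frac{16}{5}$ ($n = \frac{1}{5} + 3 \cdot 1 = \frac{1}{5} + 3 = \frac{16}{5} \approx 3.2$)
$U{\left(-6,7 \right)} n 34 = 2 \cdot \frac{16}{5} \cdot 34 = \frac{32}{5} \cdot 34 = \frac{1088}{5}$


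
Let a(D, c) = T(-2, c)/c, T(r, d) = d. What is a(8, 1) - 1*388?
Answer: -387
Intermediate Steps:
a(D, c) = 1 (a(D, c) = c/c = 1)
a(8, 1) - 1*388 = 1 - 1*388 = 1 - 388 = -387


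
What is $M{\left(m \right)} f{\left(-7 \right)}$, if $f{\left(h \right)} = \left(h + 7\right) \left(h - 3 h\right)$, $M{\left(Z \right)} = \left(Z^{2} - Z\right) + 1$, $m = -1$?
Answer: $0$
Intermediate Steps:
$M{\left(Z \right)} = 1 + Z^{2} - Z$
$f{\left(h \right)} = - 2 h \left(7 + h\right)$ ($f{\left(h \right)} = \left(7 + h\right) \left(- 2 h\right) = - 2 h \left(7 + h\right)$)
$M{\left(m \right)} f{\left(-7 \right)} = \left(1 + \left(-1\right)^{2} - -1\right) \left(\left(-2\right) \left(-7\right) \left(7 - 7\right)\right) = \left(1 + 1 + 1\right) \left(\left(-2\right) \left(-7\right) 0\right) = 3 \cdot 0 = 0$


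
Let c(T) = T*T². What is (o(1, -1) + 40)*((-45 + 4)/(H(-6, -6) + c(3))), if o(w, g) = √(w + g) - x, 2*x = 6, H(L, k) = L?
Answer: -1517/21 ≈ -72.238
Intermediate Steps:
c(T) = T³
x = 3 (x = (½)*6 = 3)
o(w, g) = -3 + √(g + w) (o(w, g) = √(w + g) - 1*3 = √(g + w) - 3 = -3 + √(g + w))
(o(1, -1) + 40)*((-45 + 4)/(H(-6, -6) + c(3))) = ((-3 + √(-1 + 1)) + 40)*((-45 + 4)/(-6 + 3³)) = ((-3 + √0) + 40)*(-41/(-6 + 27)) = ((-3 + 0) + 40)*(-41/21) = (-3 + 40)*(-41*1/21) = 37*(-41/21) = -1517/21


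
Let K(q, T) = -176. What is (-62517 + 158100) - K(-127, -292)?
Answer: 95759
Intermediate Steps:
(-62517 + 158100) - K(-127, -292) = (-62517 + 158100) - 1*(-176) = 95583 + 176 = 95759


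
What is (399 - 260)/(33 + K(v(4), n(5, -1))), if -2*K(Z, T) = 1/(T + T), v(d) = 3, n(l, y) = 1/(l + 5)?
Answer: 278/61 ≈ 4.5574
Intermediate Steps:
n(l, y) = 1/(5 + l)
K(Z, T) = -1/(4*T) (K(Z, T) = -1/(2*(T + T)) = -1/(2*T)/2 = -1/(4*T))
(399 - 260)/(33 + K(v(4), n(5, -1))) = (399 - 260)/(33 - 1/(4*(1/(5 + 5)))) = 139/(33 - 1/(4*(1/10))) = 139/(33 - 1/(4*⅒)) = 139/(33 - ¼*10) = 139/(33 - 5/2) = 139/(61/2) = 139*(2/61) = 278/61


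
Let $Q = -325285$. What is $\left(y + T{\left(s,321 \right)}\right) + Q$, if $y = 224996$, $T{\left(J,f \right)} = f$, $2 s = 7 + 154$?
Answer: $-99968$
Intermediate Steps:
$s = \frac{161}{2}$ ($s = \frac{7 + 154}{2} = \frac{1}{2} \cdot 161 = \frac{161}{2} \approx 80.5$)
$\left(y + T{\left(s,321 \right)}\right) + Q = \left(224996 + 321\right) - 325285 = 225317 - 325285 = -99968$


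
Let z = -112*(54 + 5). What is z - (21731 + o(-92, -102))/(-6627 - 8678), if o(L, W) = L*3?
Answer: -20222797/3061 ≈ -6606.6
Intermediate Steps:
o(L, W) = 3*L
z = -6608 (z = -112*59 = -6608)
z - (21731 + o(-92, -102))/(-6627 - 8678) = -6608 - (21731 + 3*(-92))/(-6627 - 8678) = -6608 - (21731 - 276)/(-15305) = -6608 - 21455*(-1)/15305 = -6608 - 1*(-4291/3061) = -6608 + 4291/3061 = -20222797/3061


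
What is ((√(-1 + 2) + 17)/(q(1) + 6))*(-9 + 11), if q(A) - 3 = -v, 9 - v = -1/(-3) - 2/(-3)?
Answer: 36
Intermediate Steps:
v = 8 (v = 9 - (-1/(-3) - 2/(-3)) = 9 - (-1*(-⅓) - 2*(-⅓)) = 9 - (⅓ + ⅔) = 9 - 1*1 = 9 - 1 = 8)
q(A) = -5 (q(A) = 3 - 1*8 = 3 - 8 = -5)
((√(-1 + 2) + 17)/(q(1) + 6))*(-9 + 11) = ((√(-1 + 2) + 17)/(-5 + 6))*(-9 + 11) = ((√1 + 17)/1)*2 = ((1 + 17)*1)*2 = (18*1)*2 = 18*2 = 36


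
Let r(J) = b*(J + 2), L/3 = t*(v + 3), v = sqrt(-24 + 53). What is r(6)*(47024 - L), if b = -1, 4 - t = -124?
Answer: -366976 + 3072*sqrt(29) ≈ -3.5043e+5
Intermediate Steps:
t = 128 (t = 4 - 1*(-124) = 4 + 124 = 128)
v = sqrt(29) ≈ 5.3852
L = 1152 + 384*sqrt(29) (L = 3*(128*(sqrt(29) + 3)) = 3*(128*(3 + sqrt(29))) = 3*(384 + 128*sqrt(29)) = 1152 + 384*sqrt(29) ≈ 3219.9)
r(J) = -2 - J (r(J) = -(J + 2) = -(2 + J) = -2 - J)
r(6)*(47024 - L) = (-2 - 1*6)*(47024 - (1152 + 384*sqrt(29))) = (-2 - 6)*(47024 + (-1152 - 384*sqrt(29))) = -8*(45872 - 384*sqrt(29)) = -366976 + 3072*sqrt(29)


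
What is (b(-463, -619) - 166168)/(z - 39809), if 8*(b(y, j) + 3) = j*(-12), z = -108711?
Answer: 66097/59408 ≈ 1.1126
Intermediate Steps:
b(y, j) = -3 - 3*j/2 (b(y, j) = -3 + (j*(-12))/8 = -3 + (-12*j)/8 = -3 - 3*j/2)
(b(-463, -619) - 166168)/(z - 39809) = ((-3 - 3/2*(-619)) - 166168)/(-108711 - 39809) = ((-3 + 1857/2) - 166168)/(-148520) = (1851/2 - 166168)*(-1/148520) = -330485/2*(-1/148520) = 66097/59408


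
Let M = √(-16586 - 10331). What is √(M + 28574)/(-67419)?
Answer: -√(28574 + I*√26917)/67419 ≈ -0.0025073 - 7.198e-6*I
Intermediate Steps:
M = I*√26917 (M = √(-26917) = I*√26917 ≈ 164.06*I)
√(M + 28574)/(-67419) = √(I*√26917 + 28574)/(-67419) = √(28574 + I*√26917)*(-1/67419) = -√(28574 + I*√26917)/67419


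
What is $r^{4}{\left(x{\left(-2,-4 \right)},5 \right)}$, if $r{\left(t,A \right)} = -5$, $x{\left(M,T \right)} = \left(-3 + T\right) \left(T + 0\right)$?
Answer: $625$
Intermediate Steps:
$x{\left(M,T \right)} = T \left(-3 + T\right)$ ($x{\left(M,T \right)} = \left(-3 + T\right) T = T \left(-3 + T\right)$)
$r^{4}{\left(x{\left(-2,-4 \right)},5 \right)} = \left(-5\right)^{4} = 625$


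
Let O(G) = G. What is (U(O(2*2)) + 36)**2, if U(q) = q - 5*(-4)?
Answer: 3600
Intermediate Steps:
U(q) = 20 + q (U(q) = q + 20 = 20 + q)
(U(O(2*2)) + 36)**2 = ((20 + 2*2) + 36)**2 = ((20 + 4) + 36)**2 = (24 + 36)**2 = 60**2 = 3600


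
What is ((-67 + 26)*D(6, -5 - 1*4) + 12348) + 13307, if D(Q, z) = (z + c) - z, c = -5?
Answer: 25860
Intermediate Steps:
D(Q, z) = -5 (D(Q, z) = (z - 5) - z = (-5 + z) - z = -5)
((-67 + 26)*D(6, -5 - 1*4) + 12348) + 13307 = ((-67 + 26)*(-5) + 12348) + 13307 = (-41*(-5) + 12348) + 13307 = (205 + 12348) + 13307 = 12553 + 13307 = 25860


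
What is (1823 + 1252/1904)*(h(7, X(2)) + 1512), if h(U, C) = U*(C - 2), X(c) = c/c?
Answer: 186633115/68 ≈ 2.7446e+6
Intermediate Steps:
X(c) = 1
h(U, C) = U*(-2 + C)
(1823 + 1252/1904)*(h(7, X(2)) + 1512) = (1823 + 1252/1904)*(7*(-2 + 1) + 1512) = (1823 + 1252*(1/1904))*(7*(-1) + 1512) = (1823 + 313/476)*(-7 + 1512) = (868061/476)*1505 = 186633115/68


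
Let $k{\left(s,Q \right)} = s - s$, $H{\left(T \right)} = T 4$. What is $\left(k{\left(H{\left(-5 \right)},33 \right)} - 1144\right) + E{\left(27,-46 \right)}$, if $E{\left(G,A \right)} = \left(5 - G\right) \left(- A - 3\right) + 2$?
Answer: $-2088$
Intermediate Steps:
$H{\left(T \right)} = 4 T$
$k{\left(s,Q \right)} = 0$
$E{\left(G,A \right)} = 2 + \left(-3 - A\right) \left(5 - G\right)$ ($E{\left(G,A \right)} = \left(5 - G\right) \left(-3 - A\right) + 2 = \left(-3 - A\right) \left(5 - G\right) + 2 = 2 + \left(-3 - A\right) \left(5 - G\right)$)
$\left(k{\left(H{\left(-5 \right)},33 \right)} - 1144\right) + E{\left(27,-46 \right)} = \left(0 - 1144\right) - 944 = -1144 + \left(-13 + 230 + 81 - 1242\right) = -1144 - 944 = -2088$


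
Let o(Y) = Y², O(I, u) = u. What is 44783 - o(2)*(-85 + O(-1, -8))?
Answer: 45155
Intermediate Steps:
44783 - o(2)*(-85 + O(-1, -8)) = 44783 - 2²*(-85 - 8) = 44783 - 4*(-93) = 44783 - 1*(-372) = 44783 + 372 = 45155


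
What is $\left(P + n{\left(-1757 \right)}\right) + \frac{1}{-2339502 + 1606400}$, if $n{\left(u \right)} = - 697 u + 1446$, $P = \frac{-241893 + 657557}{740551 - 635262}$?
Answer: $\frac{94638062554268289}{77187576478} \approx 1.2261 \cdot 10^{6}$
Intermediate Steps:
$P = \frac{415664}{105289} \approx 3.9478$
$n{\left(u \right)} = 1446 - 697 u$
$\left(P + n{\left(-1757 \right)}\right) + \frac{1}{-2339502 + 1606400} = \left(\frac{415664}{105289} + \left(1446 - -1224629\right)\right) + \frac{1}{-2339502 + 1606400} = \left(\frac{415664}{105289} + \left(1446 + 1224629\right)\right) + \frac{1}{-733102} = \left(\frac{415664}{105289} + 1226075\right) - \frac{1}{733102} = \frac{129092626339}{105289} - \frac{1}{733102} = \frac{94638062554268289}{77187576478}$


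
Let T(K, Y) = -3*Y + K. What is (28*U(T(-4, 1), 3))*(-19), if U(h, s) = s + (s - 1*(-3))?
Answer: -4788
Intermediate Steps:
T(K, Y) = K - 3*Y
U(h, s) = 3 + 2*s (U(h, s) = s + (s + 3) = s + (3 + s) = 3 + 2*s)
(28*U(T(-4, 1), 3))*(-19) = (28*(3 + 2*3))*(-19) = (28*(3 + 6))*(-19) = (28*9)*(-19) = 252*(-19) = -4788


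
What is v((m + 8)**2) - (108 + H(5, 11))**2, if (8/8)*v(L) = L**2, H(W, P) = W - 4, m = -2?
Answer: -10585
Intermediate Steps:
H(W, P) = -4 + W
v(L) = L**2
v((m + 8)**2) - (108 + H(5, 11))**2 = ((-2 + 8)**2)**2 - (108 + (-4 + 5))**2 = (6**2)**2 - (108 + 1)**2 = 36**2 - 1*109**2 = 1296 - 1*11881 = 1296 - 11881 = -10585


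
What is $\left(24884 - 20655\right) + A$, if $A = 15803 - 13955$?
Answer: $6077$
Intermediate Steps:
$A = 1848$ ($A = 15803 - 13955 = 1848$)
$\left(24884 - 20655\right) + A = \left(24884 - 20655\right) + 1848 = 4229 + 1848 = 6077$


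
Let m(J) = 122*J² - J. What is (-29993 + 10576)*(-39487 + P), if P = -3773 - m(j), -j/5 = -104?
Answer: 641373412180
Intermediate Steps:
j = 520 (j = -5*(-104) = 520)
m(J) = -J + 122*J²
P = -32992053 (P = -3773 - 520*(-1 + 122*520) = -3773 - 520*(-1 + 63440) = -3773 - 520*63439 = -3773 - 1*32988280 = -3773 - 32988280 = -32992053)
(-29993 + 10576)*(-39487 + P) = (-29993 + 10576)*(-39487 - 32992053) = -19417*(-33031540) = 641373412180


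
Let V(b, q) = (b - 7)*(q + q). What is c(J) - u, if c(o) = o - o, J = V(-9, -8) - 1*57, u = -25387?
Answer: 25387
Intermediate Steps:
V(b, q) = 2*q*(-7 + b) (V(b, q) = (-7 + b)*(2*q) = 2*q*(-7 + b))
J = 199 (J = 2*(-8)*(-7 - 9) - 1*57 = 2*(-8)*(-16) - 57 = 256 - 57 = 199)
c(o) = 0
c(J) - u = 0 - 1*(-25387) = 0 + 25387 = 25387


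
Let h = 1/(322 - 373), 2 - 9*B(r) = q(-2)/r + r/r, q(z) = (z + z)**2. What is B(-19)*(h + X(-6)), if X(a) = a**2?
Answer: 64225/8721 ≈ 7.3644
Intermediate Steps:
q(z) = 4*z**2 (q(z) = (2*z)**2 = 4*z**2)
B(r) = 1/9 - 16/(9*r) (B(r) = 2/9 - ((4*(-2)**2)/r + r/r)/9 = 2/9 - ((4*4)/r + 1)/9 = 2/9 - (16/r + 1)/9 = 2/9 - (1 + 16/r)/9 = 2/9 + (-1/9 - 16/(9*r)) = 1/9 - 16/(9*r))
h = -1/51 (h = 1/(-51) = -1/51 ≈ -0.019608)
B(-19)*(h + X(-6)) = ((1/9)*(-16 - 19)/(-19))*(-1/51 + (-6)**2) = ((1/9)*(-1/19)*(-35))*(-1/51 + 36) = (35/171)*(1835/51) = 64225/8721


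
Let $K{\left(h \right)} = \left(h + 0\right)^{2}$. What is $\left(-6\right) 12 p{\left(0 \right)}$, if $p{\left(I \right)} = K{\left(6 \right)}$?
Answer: $-2592$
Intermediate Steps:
$K{\left(h \right)} = h^{2}$
$p{\left(I \right)} = 36$ ($p{\left(I \right)} = 6^{2} = 36$)
$\left(-6\right) 12 p{\left(0 \right)} = \left(-6\right) 12 \cdot 36 = \left(-72\right) 36 = -2592$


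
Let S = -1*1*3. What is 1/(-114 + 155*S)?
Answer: -1/579 ≈ -0.0017271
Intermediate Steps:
S = -3 (S = -1*3 = -3)
1/(-114 + 155*S) = 1/(-114 + 155*(-3)) = 1/(-114 - 465) = 1/(-579) = -1/579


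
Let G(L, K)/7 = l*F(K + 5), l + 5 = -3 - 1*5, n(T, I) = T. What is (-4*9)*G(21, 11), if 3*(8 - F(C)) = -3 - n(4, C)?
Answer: 33852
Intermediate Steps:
F(C) = 31/3 (F(C) = 8 - (-3 - 1*4)/3 = 8 - (-3 - 4)/3 = 8 - ⅓*(-7) = 8 + 7/3 = 31/3)
l = -13 (l = -5 + (-3 - 1*5) = -5 + (-3 - 5) = -5 - 8 = -13)
G(L, K) = -2821/3 (G(L, K) = 7*(-13*31/3) = 7*(-403/3) = -2821/3)
(-4*9)*G(21, 11) = -4*9*(-2821/3) = -36*(-2821/3) = 33852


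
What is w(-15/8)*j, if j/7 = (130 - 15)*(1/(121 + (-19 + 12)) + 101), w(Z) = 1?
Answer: 9269575/114 ≈ 81312.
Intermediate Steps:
j = 9269575/114 (j = 7*((130 - 15)*(1/(121 + (-19 + 12)) + 101)) = 7*(115*(1/(121 - 7) + 101)) = 7*(115*(1/114 + 101)) = 7*(115*(11515/114)) = 7*(1324225/114) = 9269575/114 ≈ 81312.)
w(-15/8)*j = 1*(9269575/114) = 9269575/114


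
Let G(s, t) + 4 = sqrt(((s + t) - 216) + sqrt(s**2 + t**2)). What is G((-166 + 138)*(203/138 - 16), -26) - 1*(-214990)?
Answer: 214986 + sqrt(784668 + 138*sqrt(197785834))/69 ≈ 2.1501e+5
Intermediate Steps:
G(s, t) = -4 + sqrt(-216 + s + t + sqrt(s**2 + t**2)) (G(s, t) = -4 + sqrt(((s + t) - 216) + sqrt(s**2 + t**2)) = -4 + sqrt((-216 + s + t) + sqrt(s**2 + t**2)) = -4 + sqrt(-216 + s + t + sqrt(s**2 + t**2)))
G((-166 + 138)*(203/138 - 16), -26) - 1*(-214990) = (-4 + sqrt(-216 + (-166 + 138)*(203/138 - 16) - 26 + sqrt(((-166 + 138)*(203/138 - 16))**2 + (-26)**2))) - 1*(-214990) = (-4 + sqrt(-216 - 28*(203*(1/138) - 16) - 26 + sqrt((-28*(203*(1/138) - 16))**2 + 676))) + 214990 = (-4 + sqrt(-216 - 28*(203/138 - 16) - 26 + sqrt((-28*(203/138 - 16))**2 + 676))) + 214990 = (-4 + sqrt(-216 - 28*(-2005/138) - 26 + sqrt((-28*(-2005/138))**2 + 676))) + 214990 = (-4 + sqrt(-216 + 28070/69 - 26 + sqrt((28070/69)**2 + 676))) + 214990 = (-4 + sqrt(-216 + 28070/69 - 26 + sqrt(787924900/4761 + 676))) + 214990 = (-4 + sqrt(-216 + 28070/69 - 26 + sqrt(791143336/4761))) + 214990 = (-4 + sqrt(-216 + 28070/69 - 26 + 2*sqrt(197785834)/69)) + 214990 = (-4 + sqrt(11372/69 + 2*sqrt(197785834)/69)) + 214990 = 214986 + sqrt(11372/69 + 2*sqrt(197785834)/69)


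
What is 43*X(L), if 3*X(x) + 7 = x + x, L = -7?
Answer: -301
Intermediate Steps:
X(x) = -7/3 + 2*x/3 (X(x) = -7/3 + (x + x)/3 = -7/3 + (2*x)/3 = -7/3 + 2*x/3)
43*X(L) = 43*(-7/3 + (⅔)*(-7)) = 43*(-7/3 - 14/3) = 43*(-7) = -301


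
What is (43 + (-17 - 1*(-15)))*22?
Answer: 902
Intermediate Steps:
(43 + (-17 - 1*(-15)))*22 = (43 + (-17 + 15))*22 = (43 - 2)*22 = 41*22 = 902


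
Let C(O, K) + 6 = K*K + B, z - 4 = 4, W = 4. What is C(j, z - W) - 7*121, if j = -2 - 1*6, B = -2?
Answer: -839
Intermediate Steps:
z = 8 (z = 4 + 4 = 8)
j = -8 (j = -2 - 6 = -8)
C(O, K) = -8 + K² (C(O, K) = -6 + (K*K - 2) = -6 + (K² - 2) = -6 + (-2 + K²) = -8 + K²)
C(j, z - W) - 7*121 = (-8 + (8 - 1*4)²) - 7*121 = (-8 + (8 - 4)²) - 847 = (-8 + 4²) - 847 = (-8 + 16) - 847 = 8 - 847 = -839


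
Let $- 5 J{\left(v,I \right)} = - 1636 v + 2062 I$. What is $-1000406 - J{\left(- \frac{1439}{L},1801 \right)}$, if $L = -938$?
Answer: $- \frac{605421694}{2345} \approx -2.5818 \cdot 10^{5}$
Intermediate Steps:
$J{\left(v,I \right)} = - \frac{2062 I}{5} + \frac{1636 v}{5}$ ($J{\left(v,I \right)} = - \frac{- 1636 v + 2062 I}{5} = - \frac{2062 I}{5} + \frac{1636 v}{5}$)
$-1000406 - J{\left(- \frac{1439}{L},1801 \right)} = -1000406 - \left(\left(- \frac{2062}{5}\right) 1801 + \frac{1636 \left(- \frac{1439}{-938}\right)}{5}\right) = -1000406 - \left(- \frac{3713662}{5} + \frac{1636 \left(\left(-1439\right) \left(- \frac{1}{938}\right)\right)}{5}\right) = -1000406 - \left(- \frac{3713662}{5} + \frac{1636}{5} \cdot \frac{1439}{938}\right) = -1000406 - \left(- \frac{3713662}{5} + \frac{1177102}{2345}\right) = -1000406 - - \frac{1740530376}{2345} = -1000406 + \frac{1740530376}{2345} = - \frac{605421694}{2345}$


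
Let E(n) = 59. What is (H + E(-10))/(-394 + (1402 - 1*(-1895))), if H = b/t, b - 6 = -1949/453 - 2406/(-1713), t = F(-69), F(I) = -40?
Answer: 121928455/6007189512 ≈ 0.020297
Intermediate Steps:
t = -40
b = 802405/258663 (b = 6 + (-1949/453 - 2406/(-1713)) = 6 + (-1949*1/453 - 2406*(-1/1713)) = 6 + (-1949/453 + 802/571) = 6 - 749573/258663 = 802405/258663 ≈ 3.1021)
H = -160481/2069304 (H = (802405/258663)/(-40) = (802405/258663)*(-1/40) = -160481/2069304 ≈ -0.077553)
(H + E(-10))/(-394 + (1402 - 1*(-1895))) = (-160481/2069304 + 59)/(-394 + (1402 - 1*(-1895))) = 121928455/(2069304*(-394 + (1402 + 1895))) = 121928455/(2069304*(-394 + 3297)) = (121928455/2069304)/2903 = (121928455/2069304)*(1/2903) = 121928455/6007189512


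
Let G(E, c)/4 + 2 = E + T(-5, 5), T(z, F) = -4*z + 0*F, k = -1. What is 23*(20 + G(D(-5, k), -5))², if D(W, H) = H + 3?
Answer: 230000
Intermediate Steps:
T(z, F) = -4*z (T(z, F) = -4*z + 0 = -4*z)
D(W, H) = 3 + H
G(E, c) = 72 + 4*E (G(E, c) = -8 + 4*(E - 4*(-5)) = -8 + 4*(E + 20) = -8 + 4*(20 + E) = -8 + (80 + 4*E) = 72 + 4*E)
23*(20 + G(D(-5, k), -5))² = 23*(20 + (72 + 4*(3 - 1)))² = 23*(20 + (72 + 4*2))² = 23*(20 + (72 + 8))² = 23*(20 + 80)² = 23*100² = 23*10000 = 230000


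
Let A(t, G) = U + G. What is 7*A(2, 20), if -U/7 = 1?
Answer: 91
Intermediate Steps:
U = -7 (U = -7*1 = -7)
A(t, G) = -7 + G
7*A(2, 20) = 7*(-7 + 20) = 7*13 = 91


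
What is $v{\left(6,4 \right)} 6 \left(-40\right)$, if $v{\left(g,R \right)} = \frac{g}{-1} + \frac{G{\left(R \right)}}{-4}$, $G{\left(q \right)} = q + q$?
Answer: $1920$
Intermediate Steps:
$G{\left(q \right)} = 2 q$
$v{\left(g,R \right)} = - g - \frac{R}{2}$ ($v{\left(g,R \right)} = \frac{g}{-1} + \frac{2 R}{-4} = g \left(-1\right) + 2 R \left(- \frac{1}{4}\right) = - g - \frac{R}{2}$)
$v{\left(6,4 \right)} 6 \left(-40\right) = \left(\left(-1\right) 6 - 2\right) 6 \left(-40\right) = \left(-6 - 2\right) 6 \left(-40\right) = \left(-8\right) 6 \left(-40\right) = \left(-48\right) \left(-40\right) = 1920$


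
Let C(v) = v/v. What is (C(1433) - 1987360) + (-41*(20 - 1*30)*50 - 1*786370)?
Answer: -2753229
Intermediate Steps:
C(v) = 1
(C(1433) - 1987360) + (-41*(20 - 1*30)*50 - 1*786370) = (1 - 1987360) + (-41*(20 - 1*30)*50 - 1*786370) = -1987359 + (-41*(20 - 30)*50 - 786370) = -1987359 + (-41*(-10)*50 - 786370) = -1987359 + (410*50 - 786370) = -1987359 + (20500 - 786370) = -1987359 - 765870 = -2753229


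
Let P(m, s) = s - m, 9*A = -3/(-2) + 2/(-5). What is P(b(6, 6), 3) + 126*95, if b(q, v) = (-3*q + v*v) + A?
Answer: 1075939/90 ≈ 11955.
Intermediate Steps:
A = 11/90 (A = (-3/(-2) + 2/(-5))/9 = (-3*(-½) + 2*(-⅕))/9 = (3/2 - ⅖)/9 = (⅑)*(11/10) = 11/90 ≈ 0.12222)
b(q, v) = 11/90 + v² - 3*q (b(q, v) = (-3*q + v*v) + 11/90 = (-3*q + v²) + 11/90 = (v² - 3*q) + 11/90 = 11/90 + v² - 3*q)
P(b(6, 6), 3) + 126*95 = (3 - (11/90 + 6² - 3*6)) + 126*95 = (3 - (11/90 + 36 - 18)) + 11970 = (3 - 1*1631/90) + 11970 = (3 - 1631/90) + 11970 = -1361/90 + 11970 = 1075939/90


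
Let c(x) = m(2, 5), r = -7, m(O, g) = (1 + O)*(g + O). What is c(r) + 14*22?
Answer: 329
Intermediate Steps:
m(O, g) = (1 + O)*(O + g)
c(x) = 21 (c(x) = 2 + 5 + 2**2 + 2*5 = 2 + 5 + 4 + 10 = 21)
c(r) + 14*22 = 21 + 14*22 = 21 + 308 = 329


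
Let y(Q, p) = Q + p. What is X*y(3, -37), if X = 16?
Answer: -544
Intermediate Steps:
X*y(3, -37) = 16*(3 - 37) = 16*(-34) = -544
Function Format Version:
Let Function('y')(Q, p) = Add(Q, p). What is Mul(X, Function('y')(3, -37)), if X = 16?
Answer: -544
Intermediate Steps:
Mul(X, Function('y')(3, -37)) = Mul(16, Add(3, -37)) = Mul(16, -34) = -544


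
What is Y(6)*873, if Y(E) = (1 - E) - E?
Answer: -9603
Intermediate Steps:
Y(E) = 1 - 2*E
Y(6)*873 = (1 - 2*6)*873 = (1 - 12)*873 = -11*873 = -9603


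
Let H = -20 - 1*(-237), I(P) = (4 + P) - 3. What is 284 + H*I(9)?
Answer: 2454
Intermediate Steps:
I(P) = 1 + P
H = 217 (H = -20 + 237 = 217)
284 + H*I(9) = 284 + 217*(1 + 9) = 284 + 217*10 = 284 + 2170 = 2454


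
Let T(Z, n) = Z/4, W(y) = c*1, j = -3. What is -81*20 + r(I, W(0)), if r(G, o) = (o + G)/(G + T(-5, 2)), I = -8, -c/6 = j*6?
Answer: -60340/37 ≈ -1630.8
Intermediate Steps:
c = 108 (c = -(-18)*6 = -6*(-18) = 108)
W(y) = 108 (W(y) = 108*1 = 108)
T(Z, n) = Z/4 (T(Z, n) = Z*(1/4) = Z/4)
r(G, o) = (G + o)/(-5/4 + G) (r(G, o) = (o + G)/(G + (1/4)*(-5)) = (G + o)/(G - 5/4) = (G + o)/(-5/4 + G))
-81*20 + r(I, W(0)) = -81*20 + 4*(-8 + 108)/(-5 + 4*(-8)) = -1620 + 4*100/(-5 - 32) = -1620 + 4*100/(-37) = -1620 + 4*(-1/37)*100 = -1620 - 400/37 = -60340/37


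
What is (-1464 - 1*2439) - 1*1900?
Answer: -5803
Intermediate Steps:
(-1464 - 1*2439) - 1*1900 = (-1464 - 2439) - 1900 = -3903 - 1900 = -5803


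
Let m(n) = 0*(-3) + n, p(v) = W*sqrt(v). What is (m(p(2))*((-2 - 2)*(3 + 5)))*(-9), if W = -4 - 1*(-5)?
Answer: 288*sqrt(2) ≈ 407.29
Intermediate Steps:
W = 1 (W = -4 + 5 = 1)
p(v) = sqrt(v) (p(v) = 1*sqrt(v) = sqrt(v))
m(n) = n (m(n) = 0 + n = n)
(m(p(2))*((-2 - 2)*(3 + 5)))*(-9) = (sqrt(2)*((-2 - 2)*(3 + 5)))*(-9) = (sqrt(2)*(-4*8))*(-9) = (sqrt(2)*(-32))*(-9) = -32*sqrt(2)*(-9) = 288*sqrt(2)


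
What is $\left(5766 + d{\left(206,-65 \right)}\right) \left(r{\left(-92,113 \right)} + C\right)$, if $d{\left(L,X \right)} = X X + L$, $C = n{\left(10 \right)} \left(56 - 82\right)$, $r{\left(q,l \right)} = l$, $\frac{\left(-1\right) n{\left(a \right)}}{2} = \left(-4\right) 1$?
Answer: $-968715$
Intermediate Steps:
$n{\left(a \right)} = 8$ ($n{\left(a \right)} = - 2 \left(\left(-4\right) 1\right) = \left(-2\right) \left(-4\right) = 8$)
$C = -208$ ($C = 8 \left(56 - 82\right) = 8 \left(-26\right) = -208$)
$d{\left(L,X \right)} = L + X^{2}$ ($d{\left(L,X \right)} = X^{2} + L = L + X^{2}$)
$\left(5766 + d{\left(206,-65 \right)}\right) \left(r{\left(-92,113 \right)} + C\right) = \left(5766 + \left(206 + \left(-65\right)^{2}\right)\right) \left(113 - 208\right) = \left(5766 + \left(206 + 4225\right)\right) \left(-95\right) = \left(5766 + 4431\right) \left(-95\right) = 10197 \left(-95\right) = -968715$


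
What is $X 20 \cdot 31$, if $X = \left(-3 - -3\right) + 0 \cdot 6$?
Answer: $0$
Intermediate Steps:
$X = 0$ ($X = \left(-3 + 3\right) + 0 = 0 + 0 = 0$)
$X 20 \cdot 31 = 0 \cdot 20 \cdot 31 = 0 \cdot 31 = 0$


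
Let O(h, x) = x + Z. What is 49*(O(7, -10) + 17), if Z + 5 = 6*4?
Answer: 1274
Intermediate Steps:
Z = 19 (Z = -5 + 6*4 = -5 + 24 = 19)
O(h, x) = 19 + x (O(h, x) = x + 19 = 19 + x)
49*(O(7, -10) + 17) = 49*((19 - 10) + 17) = 49*(9 + 17) = 49*26 = 1274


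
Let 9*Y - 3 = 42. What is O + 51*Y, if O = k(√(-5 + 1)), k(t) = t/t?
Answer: 256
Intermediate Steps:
Y = 5 (Y = ⅓ + (⅑)*42 = ⅓ + 14/3 = 5)
k(t) = 1
O = 1
O + 51*Y = 1 + 51*5 = 1 + 255 = 256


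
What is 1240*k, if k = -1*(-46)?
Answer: 57040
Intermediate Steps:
k = 46
1240*k = 1240*46 = 57040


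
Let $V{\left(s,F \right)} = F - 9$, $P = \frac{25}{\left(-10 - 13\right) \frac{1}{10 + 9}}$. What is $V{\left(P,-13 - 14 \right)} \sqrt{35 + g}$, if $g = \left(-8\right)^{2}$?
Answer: $- 108 \sqrt{11} \approx -358.2$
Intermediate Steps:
$g = 64$
$P = - \frac{475}{23}$ ($P = \frac{25}{\left(-23\right) \frac{1}{19}} = \frac{25}{- \frac{23}{19}} = 25 \left(- \frac{19}{23}\right) = - \frac{475}{23} \approx -20.652$)
$V{\left(s,F \right)} = -9 + F$ ($V{\left(s,F \right)} = F - 9 = -9 + F$)
$V{\left(P,-13 - 14 \right)} \sqrt{35 + g} = \left(-9 - 27\right) \sqrt{35 + 64} = \left(-9 - 27\right) \sqrt{99} = \left(-9 - 27\right) 3 \sqrt{11} = - 36 \cdot 3 \sqrt{11} = - 108 \sqrt{11}$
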